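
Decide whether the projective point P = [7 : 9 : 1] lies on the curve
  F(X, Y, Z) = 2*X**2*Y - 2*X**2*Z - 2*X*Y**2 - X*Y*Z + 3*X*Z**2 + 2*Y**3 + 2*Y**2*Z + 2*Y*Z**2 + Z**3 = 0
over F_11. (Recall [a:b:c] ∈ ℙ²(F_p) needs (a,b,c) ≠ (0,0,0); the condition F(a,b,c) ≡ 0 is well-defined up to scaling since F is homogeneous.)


F(7,9,1) ≡ 4 (mod 11); P is NOT on the curve.

Evaluate F(7, 9, 1) term-by-term (mod 11).
  2*X**2*Y ↦ 2·49·9·1 = 882
  -2*X**2*Z ↦ -2·49·1·1 = -98
  -2*X*Y**2 ↦ -2·7·81·1 = -1134
  -X*Y*Z ↦ -1·7·9·1 = -63
  3*X*Z**2 ↦ 3·7·1·1 = 21
  2*Y**3 ↦ 2·1·729·1 = 1458
  2*Y**2*Z ↦ 2·1·81·1 = 162
  2*Y*Z**2 ↦ 2·1·9·1 = 18
  Z**3 ↦ 1·1·1·1 = 1
Sum: F(7, 9, 1) = (882) + (-98) + (-1134) + (-63) + (21) + (1458) + (162) + (18) + (1) = 1247.
Reducing mod 11: 1247 ≡ 4 (mod 11).
Since F(a, b, c) ≡ 4 ≠ 0 (mod 11), P does NOT lie on the curve.


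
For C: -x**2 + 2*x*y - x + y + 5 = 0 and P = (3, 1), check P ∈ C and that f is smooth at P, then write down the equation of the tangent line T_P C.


Tangent line at P: -5*x + 7*y + 8 = 0.

Step 1: f(3, 1) = 0, so P lies on C.
Step 2: partial derivatives
  f_x(x, y) = -2*x + 2*y - 1, f_y(x, y) = 2*x + 1.
  f_x(P) = -5, f_y(P) = 7 (gradient nonzero, so P is smooth).
Step 3: tangent line at P: -5·(x − 3) + 7·(y − 1) = 0.
Expanding: -5*x + 7*y + 8 = 0.


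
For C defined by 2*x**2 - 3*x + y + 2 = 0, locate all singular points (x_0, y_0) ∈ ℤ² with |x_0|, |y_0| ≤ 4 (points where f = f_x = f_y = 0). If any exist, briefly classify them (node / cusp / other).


No singular points in the scanned grid; C is smooth there.

Compute partial derivatives:
  f_x = 4*x - 3.
  f_y = 1.
f_y = 1 is a nonzero constant, so f_y never vanishes: no point (x, y) can satisfy f = f_x = f_y = 0. In particular no (x, y) ∈ {−4, ..., 4}² is singular; the curve is smooth.


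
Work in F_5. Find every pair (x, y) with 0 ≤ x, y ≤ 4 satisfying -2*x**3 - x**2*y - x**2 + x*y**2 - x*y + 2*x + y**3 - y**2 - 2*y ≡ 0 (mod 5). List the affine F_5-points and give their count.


Affine F_5-points: {(0, 0), (0, 2), (0, 4), (2, 2), (4, 2)}; count = 5.

For each of the 25 pairs (x, y) ∈ F_5², evaluate f(x, y) mod 5. Record the zeros.
  x = 0: [0↦0, 1↦3, 2↦0, 3↦2, 4↦0]  zeros at y ∈ {0, 2, 4}
  x = 1: [0↦4, 1↦1, 2↦4, 3↦4, 4↦2]  zeros at y ∈ ∅
  x = 2: [0↦4, 1↦3, 2↦0, 3↦1, 4↦2]  zeros at y ∈ {2}
  x = 3: [0↦3, 1↦2, 2↦1, 3↦1, 4↦3]  zeros at y ∈ ∅
  x = 4: [0↦4, 1↦1, 2↦0, 3↦2, 4↦3]  zeros at y ∈ {2}
Collecting zeros: affine points = {(0, 0), (0, 2), (0, 4), (2, 2), (4, 2)}.
Total count |C(F_5)_aff| = 5.


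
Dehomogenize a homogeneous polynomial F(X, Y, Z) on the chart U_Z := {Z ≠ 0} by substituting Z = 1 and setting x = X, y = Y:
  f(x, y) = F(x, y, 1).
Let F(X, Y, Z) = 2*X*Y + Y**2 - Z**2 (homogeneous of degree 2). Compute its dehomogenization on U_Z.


f(x, y) = 2*x*y + y**2 - 1

On U_Z we set Z = 1. Each monomial c·X^i·Y^j·Z^k in F becomes c·x^i·y^j·1^k = c·x^i·y^j.
Substituting Z = 1: F(X, Y, 1) = 2*x*y + y**2 - 1.
Note: deg(f) ≤ deg(F) = 2; strict inequality happens when F is divisible by Z (lost terms).


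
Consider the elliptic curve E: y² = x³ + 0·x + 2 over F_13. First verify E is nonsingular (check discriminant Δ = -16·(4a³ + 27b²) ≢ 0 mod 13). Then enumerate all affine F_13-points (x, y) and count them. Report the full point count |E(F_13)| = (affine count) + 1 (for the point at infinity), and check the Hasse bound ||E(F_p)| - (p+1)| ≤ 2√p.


Affine points = {(1, 4), (1, 9), (2, 6), (2, 7), (3, 4), (3, 9), (4, 1), (4, 12), (5, 6), (5, 7), (6, 6), (6, 7), (9, 4), (9, 9), (10, 1), (10, 12), (12, 1), (12, 12)}; affine count = 18; |E(F_13)| = 19.

Discriminant check: Δ ∝ 4a³ + 27b² = 4·0³ + 27·2² = 4·0 + 27·4 ≡ 4 (mod 13). Nonzero ⇒ E is nonsingular.
For each x ∈ F_13, compute rhs = x³ + 0·x + 2 mod 13, then count y ∈ F_13 with y² ≡ rhs.
  x = 0: rhs = 2, matching y values: none (0 points).
  x = 1: rhs = 3, matching y values: 4, 9 (2 points).
  x = 2: rhs = 10, matching y values: 6, 7 (2 points).
  x = 3: rhs = 3, matching y values: 4, 9 (2 points).
  x = 4: rhs = 1, matching y values: 1, 12 (2 points).
  x = 5: rhs = 10, matching y values: 6, 7 (2 points).
  x = 6: rhs = 10, matching y values: 6, 7 (2 points).
  x = 7: rhs = 7, matching y values: none (0 points).
  x = 8: rhs = 7, matching y values: none (0 points).
  x = 9: rhs = 3, matching y values: 4, 9 (2 points).
  x = 10: rhs = 1, matching y values: 1, 12 (2 points).
  x = 11: rhs = 7, matching y values: none (0 points).
  x = 12: rhs = 1, matching y values: 1, 12 (2 points).
Total affine count: 18.
Full point count |E(F_13)| = 18 + 1 = 19.
Hasse bound: |19 − (13+1)| = |5| = 5 ≤ 2√13 ≈ 7.2111 ✓.


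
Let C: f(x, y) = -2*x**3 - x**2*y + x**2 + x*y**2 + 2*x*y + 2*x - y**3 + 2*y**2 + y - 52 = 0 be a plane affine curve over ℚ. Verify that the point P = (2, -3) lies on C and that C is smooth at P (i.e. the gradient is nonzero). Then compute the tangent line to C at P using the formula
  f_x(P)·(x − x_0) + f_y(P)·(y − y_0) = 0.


Tangent line at P: -3*x - 50*y - 144 = 0.

Step 1: f(2, -3) = 0, so P lies on C.
Step 2: partial derivatives
  f_x(x, y) = -6*x**2 - 2*x*y + 2*x + y**2 + 2*y + 2, f_y(x, y) = -x**2 + 2*x*y + 2*x - 3*y**2 + 4*y + 1.
  f_x(P) = -3, f_y(P) = -50 (gradient nonzero, so P is smooth).
Step 3: tangent line at P: -3·(x − 2) + -50·(y − -3) = 0.
Expanding: -3*x - 50*y - 144 = 0.


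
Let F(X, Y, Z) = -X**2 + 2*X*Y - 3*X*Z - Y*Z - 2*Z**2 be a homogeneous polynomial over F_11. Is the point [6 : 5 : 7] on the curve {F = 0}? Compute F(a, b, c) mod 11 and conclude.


F(6,5,7) ≡ 7 (mod 11); P is NOT on the curve.

Evaluate F(6, 5, 7) term-by-term (mod 11).
  -X**2 ↦ -1·36·1·1 = -36
  2*X*Y ↦ 2·6·5·1 = 60
  -3*X*Z ↦ -3·6·1·7 = -126
  -Y*Z ↦ -1·1·5·7 = -35
  -2*Z**2 ↦ -2·1·1·49 = -98
Sum: F(6, 5, 7) = (-36) + (60) + (-126) + (-35) + (-98) = -235.
Reducing mod 11: -235 ≡ 7 (mod 11).
Since F(a, b, c) ≡ 7 ≠ 0 (mod 11), P does NOT lie on the curve.


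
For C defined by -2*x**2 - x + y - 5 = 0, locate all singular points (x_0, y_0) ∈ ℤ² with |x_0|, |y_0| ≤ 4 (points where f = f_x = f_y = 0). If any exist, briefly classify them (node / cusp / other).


No singular points in the scanned grid; C is smooth there.

Compute partial derivatives:
  f_x = -4*x - 1.
  f_y = 1.
f_y = 1 is a nonzero constant, so f_y never vanishes: no point (x, y) can satisfy f = f_x = f_y = 0. In particular no (x, y) ∈ {−4, ..., 4}² is singular; the curve is smooth.


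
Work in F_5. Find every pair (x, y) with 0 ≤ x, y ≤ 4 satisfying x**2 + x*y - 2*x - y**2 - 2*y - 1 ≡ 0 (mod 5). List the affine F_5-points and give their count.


Affine F_5-points: {(0, 4), (2, 2), (2, 3), (3, 2), (3, 4)}; count = 5.

For each of the 25 pairs (x, y) ∈ F_5², evaluate f(x, y) mod 5. Record the zeros.
  x = 0: [0↦4, 1↦1, 2↦1, 3↦4, 4↦0]  zeros at y ∈ {4}
  x = 1: [0↦3, 1↦1, 2↦2, 3↦1, 4↦3]  zeros at y ∈ ∅
  x = 2: [0↦4, 1↦3, 2↦0, 3↦0, 4↦3]  zeros at y ∈ {2, 3}
  x = 3: [0↦2, 1↦2, 2↦0, 3↦1, 4↦0]  zeros at y ∈ {2, 4}
  x = 4: [0↦2, 1↦3, 2↦2, 3↦4, 4↦4]  zeros at y ∈ ∅
Collecting zeros: affine points = {(0, 4), (2, 2), (2, 3), (3, 2), (3, 4)}.
Total count |C(F_5)_aff| = 5.


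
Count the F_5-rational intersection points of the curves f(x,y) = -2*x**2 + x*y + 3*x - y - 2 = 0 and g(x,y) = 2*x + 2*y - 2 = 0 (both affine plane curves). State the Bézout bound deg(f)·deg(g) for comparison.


Common zeros: {(2, 4), (3, 3)}; count = 2; Bézout bound = 2.

deg(f) = 2, deg(g) = 1, so Bézout bound = 2.
Scan x ∈ F_5. For each x, list the y ∈ F_5 with f(x, y) ≡ 0 and those with g(x, y) ≡ 0 (mod 5); the common zeros in that column are the intersection.
  x = 0: f ≡ 0 at y ∈ {3}; g ≡ 0 at y ∈ {1}; common: ∅.
  x = 1: f ≡ 0 at y ∈ ∅; g ≡ 0 at y ∈ {0}; common: ∅.
  x = 2: f ≡ 0 at y ∈ {4}; g ≡ 0 at y ∈ {4}; common: {4}.
  x = 3: f ≡ 0 at y ∈ {3}; g ≡ 0 at y ∈ {3}; common: {3}.
  x = 4: f ≡ 0 at y ∈ {4}; g ≡ 0 at y ∈ {2}; common: ∅.
Collecting: common zeros = {(2, 4), (3, 3)}, so the count is 2.
Comparison with the Bézout bound: 2 ≤ 2 = deg(f)·deg(g), as expected for curves with no common component (the bound is attained).


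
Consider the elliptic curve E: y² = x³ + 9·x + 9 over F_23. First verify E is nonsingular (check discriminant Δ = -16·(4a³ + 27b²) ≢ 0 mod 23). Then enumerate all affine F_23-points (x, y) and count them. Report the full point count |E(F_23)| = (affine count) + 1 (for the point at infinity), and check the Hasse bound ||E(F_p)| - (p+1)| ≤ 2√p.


Affine points = {(0, 3), (0, 20), (2, 9), (2, 14), (5, 8), (5, 15), (6, 7), (6, 16), (7, 1), (7, 22), (8, 8), (8, 15), (10, 8), (10, 15), (11, 6), (11, 17), (13, 0), (14, 2), (14, 21), (15, 0), (18, 0), (19, 1), (19, 22), (20, 1), (20, 22), (21, 11), (21, 12)}; affine count = 27; |E(F_23)| = 28.

Discriminant check: Δ ∝ 4a³ + 27b² = 4·9³ + 27·9² = 4·729 + 27·81 ≡ 20 (mod 23). Nonzero ⇒ E is nonsingular.
For each x ∈ F_23, compute rhs = x³ + 9·x + 9 mod 23, then count y ∈ F_23 with y² ≡ rhs.
  x = 0: rhs = 9, matching y values: 3, 20 (2 points).
  x = 1: rhs = 19, matching y values: none (0 points).
  x = 2: rhs = 12, matching y values: 9, 14 (2 points).
  x = 3: rhs = 17, matching y values: none (0 points).
  x = 4: rhs = 17, matching y values: none (0 points).
  x = 5: rhs = 18, matching y values: 8, 15 (2 points).
  x = 6: rhs = 3, matching y values: 7, 16 (2 points).
  x = 7: rhs = 1, matching y values: 1, 22 (2 points).
  x = 8: rhs = 18, matching y values: 8, 15 (2 points).
  x = 9: rhs = 14, matching y values: none (0 points).
  x = 10: rhs = 18, matching y values: 8, 15 (2 points).
  x = 11: rhs = 13, matching y values: 6, 17 (2 points).
  x = 12: rhs = 5, matching y values: none (0 points).
  x = 13: rhs = 0, matching y values: 0 (1 points).
  x = 14: rhs = 4, matching y values: 2, 21 (2 points).
  x = 15: rhs = 0, matching y values: 0 (1 points).
  x = 16: rhs = 17, matching y values: none (0 points).
  x = 17: rhs = 15, matching y values: none (0 points).
  x = 18: rhs = 0, matching y values: 0 (1 points).
  x = 19: rhs = 1, matching y values: 1, 22 (2 points).
  x = 20: rhs = 1, matching y values: 1, 22 (2 points).
  x = 21: rhs = 6, matching y values: 11, 12 (2 points).
  x = 22: rhs = 22, matching y values: none (0 points).
Total affine count: 27.
Full point count |E(F_23)| = 27 + 1 = 28.
Hasse bound: |28 − (23+1)| = |4| = 4 ≤ 2√23 ≈ 9.5917 ✓.


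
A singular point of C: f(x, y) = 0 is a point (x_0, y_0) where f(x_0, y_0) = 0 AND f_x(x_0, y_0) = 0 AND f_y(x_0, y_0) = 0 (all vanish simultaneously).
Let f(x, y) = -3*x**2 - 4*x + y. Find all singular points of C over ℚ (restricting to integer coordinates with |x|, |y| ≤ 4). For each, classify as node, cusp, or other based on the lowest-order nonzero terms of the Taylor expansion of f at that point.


No singular points in the scanned grid; C is smooth there.

Compute partial derivatives:
  f_x = -6*x - 4.
  f_y = 1.
f_y = 1 is a nonzero constant, so f_y never vanishes: no point (x, y) can satisfy f = f_x = f_y = 0. In particular no (x, y) ∈ {−4, ..., 4}² is singular; the curve is smooth.


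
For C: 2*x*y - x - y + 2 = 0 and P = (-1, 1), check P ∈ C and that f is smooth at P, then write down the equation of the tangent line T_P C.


Tangent line at P: x - 3*y + 4 = 0.

Step 1: f(-1, 1) = 0, so P lies on C.
Step 2: partial derivatives
  f_x(x, y) = 2*y - 1, f_y(x, y) = 2*x - 1.
  f_x(P) = 1, f_y(P) = -3 (gradient nonzero, so P is smooth).
Step 3: tangent line at P: 1·(x − -1) + -3·(y − 1) = 0.
Expanding: x - 3*y + 4 = 0.


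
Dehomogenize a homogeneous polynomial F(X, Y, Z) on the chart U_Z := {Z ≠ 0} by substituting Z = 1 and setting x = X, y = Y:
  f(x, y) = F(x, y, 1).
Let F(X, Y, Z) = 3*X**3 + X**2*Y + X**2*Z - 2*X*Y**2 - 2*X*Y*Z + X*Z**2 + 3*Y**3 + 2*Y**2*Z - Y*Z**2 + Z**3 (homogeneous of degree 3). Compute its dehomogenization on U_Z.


f(x, y) = 3*x**3 + x**2*y + x**2 - 2*x*y**2 - 2*x*y + x + 3*y**3 + 2*y**2 - y + 1

On U_Z we set Z = 1. Each monomial c·X^i·Y^j·Z^k in F becomes c·x^i·y^j·1^k = c·x^i·y^j.
Substituting Z = 1: F(X, Y, 1) = 3*x**3 + x**2*y + x**2 - 2*x*y**2 - 2*x*y + x + 3*y**3 + 2*y**2 - y + 1.
Note: deg(f) ≤ deg(F) = 3; strict inequality happens when F is divisible by Z (lost terms).


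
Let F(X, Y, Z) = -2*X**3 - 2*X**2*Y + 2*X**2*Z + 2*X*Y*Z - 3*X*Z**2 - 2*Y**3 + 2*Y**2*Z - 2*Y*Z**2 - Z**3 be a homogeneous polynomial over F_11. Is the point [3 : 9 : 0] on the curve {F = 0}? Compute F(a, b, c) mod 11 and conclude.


F(3,9,0) ≡ 9 (mod 11); P is NOT on the curve.

Evaluate F(3, 9, 0) term-by-term (mod 11).
  -2*X**3 ↦ -2·27·1·1 = -54
  -2*X**2*Y ↦ -2·9·9·1 = -162
  2*X**2*Z ↦ 2·9·1·0 = 0
  2*X*Y*Z ↦ 2·3·9·0 = 0
  -3*X*Z**2 ↦ -3·3·1·0 = 0
  -2*Y**3 ↦ -2·1·729·1 = -1458
  2*Y**2*Z ↦ 2·1·81·0 = 0
  -2*Y*Z**2 ↦ -2·1·9·0 = 0
  -Z**3 ↦ -1·1·1·0 = 0
Sum: F(3, 9, 0) = (-54) + (-162) + (0) + (0) + (0) + (-1458) + (0) + (0) + (0) = -1674.
Reducing mod 11: -1674 ≡ 9 (mod 11).
Since F(a, b, c) ≡ 9 ≠ 0 (mod 11), P does NOT lie on the curve.


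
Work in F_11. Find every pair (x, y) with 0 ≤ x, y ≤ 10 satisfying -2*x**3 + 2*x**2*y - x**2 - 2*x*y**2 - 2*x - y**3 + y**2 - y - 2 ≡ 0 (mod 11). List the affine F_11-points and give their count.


Affine F_11-points: {(1, 6), (2, 4), (2, 6), (2, 9), (4, 0), (6, 9), (8, 4), (8, 6), (8, 8), (10, 4), (10, 5)}; count = 11.

For each of the 121 pairs (x, y) ∈ F_11², evaluate f(x, y) mod 11. Record the zeros.
  x = 0: [0↦9, 1↦8, 2↦3, 3↦10, 4↦1, 5↦3, 6↦10, 7↦5, 8↦4, 9↦1, 10↦1]  zeros at y ∈ ∅
  x = 1: [0↦4, 1↦3, 2↦5, 3↦4, 4↦5, 5↦2, 6↦0, 7↦4, 8↦8, 9↦6, 10↦3]  zeros at y ∈ {6}
  x = 2: [0↦7, 1↦10, 2↦1, 3↦7, 4↦0, 5↦7, 6↦0, 7↦6, 8↦8, 9↦0, 10↦9]  zeros at y ∈ {4, 6, 9}
  x = 3: [0↦6, 1↦6, 2↦1, 3↦7, 4↦7, 5↦6, 6↦9, 7↦10, 8↦3, 9↦4, 10↦7]  zeros at y ∈ ∅
  x = 4: [0↦0, 1↦1, 2↦4, 3↦3, 4↦3, 5↦9, 6↦4, 7↦4, 8↦3, 9↦6, 10↦7]  zeros at y ∈ {0}
  x = 5: [0↦10, 1↦5, 2↦9, 3↦5, 4↦9, 5↦4, 6↦6, 7↦9, 8↦7, 9↦5, 10↦8]  zeros at y ∈ ∅
  x = 6: [0↦2, 1↦6, 2↦4, 3↦1, 4↦2, 5↦1, 6↦3, 7↦2, 8↦3, 9↦0, 10↦9]  zeros at y ∈ {9}
  x = 7: [0↦8, 1↦3, 2↦10, 3↦1, 4↦3, 5↦10, 6↦5, 7↦4, 8↦1, 9↦1, 10↦9]  zeros at y ∈ ∅
  x = 8: [0↦5, 1↦6, 2↦4, 3↦4, 4↦0, 5↦8, 6↦0, 7↦3, 8↦0, 9↦7, 10↦7]  zeros at y ∈ {4, 6, 8}
  x = 9: [0↦3, 1↦3, 2↦7, 3↦9, 4↦3, 5↦5, 6↦9, 7↦9, 8↦10, 9↦6, 10↦2]  zeros at y ∈ ∅
  x = 10: [0↦1, 1↦4, 2↦7, 3↦4, 4↦0, 5↦0, 6↦9, 7↦10, 8↦8, 9↦8, 10↦4]  zeros at y ∈ {4, 5}
Collecting zeros: affine points = {(1, 6), (2, 4), (2, 6), (2, 9), (4, 0), (6, 9), (8, 4), (8, 6), (8, 8), (10, 4), (10, 5)}.
Total count |C(F_11)_aff| = 11.


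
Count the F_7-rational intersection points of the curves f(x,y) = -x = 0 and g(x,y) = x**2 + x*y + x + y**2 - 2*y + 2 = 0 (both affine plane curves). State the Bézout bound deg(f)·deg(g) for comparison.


Common zeros: ∅; count = 0; Bézout bound = 2.

deg(f) = 1, deg(g) = 2, so Bézout bound = 2.
Scan x ∈ F_7. For each x, list the y ∈ F_7 with f(x, y) ≡ 0 and those with g(x, y) ≡ 0 (mod 7); the common zeros in that column are the intersection.
  x = 0: f ≡ 0 at y ∈ {0, 1, 2, 3, 4, 5, 6}; g ≡ 0 at y ∈ ∅; common: ∅.
  x = 1: f ≡ 0 at y ∈ ∅; g ≡ 0 at y ∈ ∅; common: ∅.
  x = 2: f ≡ 0 at y ∈ ∅; g ≡ 0 at y ∈ ∅; common: ∅.
  x = 3: f ≡ 0 at y ∈ ∅; g ≡ 0 at y ∈ {0, 6}; common: ∅.
  x = 4: f ≡ 0 at y ∈ ∅; g ≡ 0 at y ∈ {6}; common: ∅.
  x = 5: f ≡ 0 at y ∈ ∅; g ≡ 0 at y ∈ {2}; common: ∅.
  x = 6: f ≡ 0 at y ∈ ∅; g ≡ 0 at y ∈ {1, 2}; common: ∅.
Collecting: common zeros = ∅, so the count is 0.
Comparison with the Bézout bound: 0 ≤ 2 = deg(f)·deg(g), as expected for curves with no common component (the affine F_7-count falls short of the bound because intersections may lie at infinity, over extension fields, or carry multiplicity).


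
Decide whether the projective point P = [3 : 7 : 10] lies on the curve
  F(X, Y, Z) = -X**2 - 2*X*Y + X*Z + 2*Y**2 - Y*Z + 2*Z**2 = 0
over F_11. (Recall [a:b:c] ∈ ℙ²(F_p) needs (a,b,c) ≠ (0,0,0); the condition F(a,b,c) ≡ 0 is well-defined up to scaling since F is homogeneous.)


F(3,7,10) ≡ 9 (mod 11); P is NOT on the curve.

Evaluate F(3, 7, 10) term-by-term (mod 11).
  -X**2 ↦ -1·9·1·1 = -9
  -2*X*Y ↦ -2·3·7·1 = -42
  X*Z ↦ 1·3·1·10 = 30
  2*Y**2 ↦ 2·1·49·1 = 98
  -Y*Z ↦ -1·1·7·10 = -70
  2*Z**2 ↦ 2·1·1·100 = 200
Sum: F(3, 7, 10) = (-9) + (-42) + (30) + (98) + (-70) + (200) = 207.
Reducing mod 11: 207 ≡ 9 (mod 11).
Since F(a, b, c) ≡ 9 ≠ 0 (mod 11), P does NOT lie on the curve.


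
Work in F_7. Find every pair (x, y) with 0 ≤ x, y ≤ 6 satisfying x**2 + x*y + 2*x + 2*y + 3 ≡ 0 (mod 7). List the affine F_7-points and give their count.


Affine F_7-points: {(0, 2), (1, 5), (2, 6), (3, 2), (4, 6), (6, 5)}; count = 6.

For each of the 49 pairs (x, y) ∈ F_7², evaluate f(x, y) mod 7. Record the zeros.
  x = 0: [0↦3, 1↦5, 2↦0, 3↦2, 4↦4, 5↦6, 6↦1]  zeros at y ∈ {2}
  x = 1: [0↦6, 1↦2, 2↦5, 3↦1, 4↦4, 5↦0, 6↦3]  zeros at y ∈ {5}
  x = 2: [0↦4, 1↦1, 2↦5, 3↦2, 4↦6, 5↦3, 6↦0]  zeros at y ∈ {6}
  x = 3: [0↦4, 1↦2, 2↦0, 3↦5, 4↦3, 5↦1, 6↦6]  zeros at y ∈ {2}
  x = 4: [0↦6, 1↦5, 2↦4, 3↦3, 4↦2, 5↦1, 6↦0]  zeros at y ∈ {6}
  x = 5: [0↦3, 1↦3, 2↦3, 3↦3, 4↦3, 5↦3, 6↦3]  zeros at y ∈ ∅
  x = 6: [0↦2, 1↦3, 2↦4, 3↦5, 4↦6, 5↦0, 6↦1]  zeros at y ∈ {5}
Collecting zeros: affine points = {(0, 2), (1, 5), (2, 6), (3, 2), (4, 6), (6, 5)}.
Total count |C(F_7)_aff| = 6.


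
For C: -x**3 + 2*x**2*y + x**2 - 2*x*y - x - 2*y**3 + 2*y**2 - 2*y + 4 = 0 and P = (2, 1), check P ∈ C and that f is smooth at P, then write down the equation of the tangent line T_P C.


Tangent line at P: 6 - 3*x = 0.

Step 1: f(2, 1) = 0, so P lies on C.
Step 2: partial derivatives
  f_x(x, y) = -3*x**2 + 4*x*y + 2*x - 2*y - 1, f_y(x, y) = 2*x**2 - 2*x - 6*y**2 + 4*y - 2.
  f_x(P) = -3, f_y(P) = 0 (gradient nonzero, so P is smooth).
Step 3: tangent line at P: -3·(x − 2) + 0·(y − 1) = 0.
Expanding: 6 - 3*x = 0.


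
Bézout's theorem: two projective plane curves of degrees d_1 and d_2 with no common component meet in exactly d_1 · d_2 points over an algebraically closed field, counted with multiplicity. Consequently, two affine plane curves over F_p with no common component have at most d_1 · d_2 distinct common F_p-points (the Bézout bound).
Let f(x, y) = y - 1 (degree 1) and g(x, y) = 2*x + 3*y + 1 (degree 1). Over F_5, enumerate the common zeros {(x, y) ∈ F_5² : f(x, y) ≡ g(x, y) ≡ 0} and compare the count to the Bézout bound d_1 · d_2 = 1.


Common zeros: {(3, 1)}; count = 1; Bézout bound = 1.

deg(f) = 1, deg(g) = 1, so Bézout bound = 1.
Scan x ∈ F_5. For each x, list the y ∈ F_5 with f(x, y) ≡ 0 and those with g(x, y) ≡ 0 (mod 5); the common zeros in that column are the intersection.
  x = 0: f ≡ 0 at y ∈ {1}; g ≡ 0 at y ∈ {3}; common: ∅.
  x = 1: f ≡ 0 at y ∈ {1}; g ≡ 0 at y ∈ {4}; common: ∅.
  x = 2: f ≡ 0 at y ∈ {1}; g ≡ 0 at y ∈ {0}; common: ∅.
  x = 3: f ≡ 0 at y ∈ {1}; g ≡ 0 at y ∈ {1}; common: {1}.
  x = 4: f ≡ 0 at y ∈ {1}; g ≡ 0 at y ∈ {2}; common: ∅.
Collecting: common zeros = {(3, 1)}, so the count is 1.
Comparison with the Bézout bound: 1 ≤ 1 = deg(f)·deg(g), as expected for curves with no common component (the bound is attained).


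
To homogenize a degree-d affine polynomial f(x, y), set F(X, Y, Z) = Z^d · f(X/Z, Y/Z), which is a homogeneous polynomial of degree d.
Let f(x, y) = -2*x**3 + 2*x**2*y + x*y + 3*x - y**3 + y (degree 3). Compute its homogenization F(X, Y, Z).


F(X, Y, Z) = -2*X**3 + 2*X**2*Y + X*Y*Z + 3*X*Z**2 - Y**3 + Y*Z**2

deg(f) = 3.
Substitute x = X/Z, y = Y/Z into f, then multiply by Z^3.
  monomial -2·x^3·y^0 ↦ -2·X^3·Y^0·Z^0.
  monomial 2·x^2·y^1 ↦ 2·X^2·Y^1·Z^0.
  monomial 1·x^1·y^1 ↦ 1·X^1·Y^1·Z^1.
  monomial 3·x^1·y^0 ↦ 3·X^1·Y^0·Z^2.
  monomial -1·x^0·y^3 ↦ -1·X^0·Y^3·Z^0.
  monomial 1·x^0·y^1 ↦ 1·X^0·Y^1·Z^2.
Collecting: F(X, Y, Z) = -2*X**3 + 2*X**2*Y + X*Y*Z + 3*X*Z**2 - Y**3 + Y*Z**2.


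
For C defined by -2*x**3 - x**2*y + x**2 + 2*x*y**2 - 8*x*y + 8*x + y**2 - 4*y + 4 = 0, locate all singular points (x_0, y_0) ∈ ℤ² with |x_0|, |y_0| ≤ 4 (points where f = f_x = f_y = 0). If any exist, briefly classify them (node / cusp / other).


Singular points: {(0, 2)}; classification: node.

Compute partial derivatives:
  f_x = -6*x**2 - 2*x*y + 2*x + 2*y**2 - 8*y + 8.
  f_y = -x**2 + 4*x*y - 8*x + 2*y - 4.
Scan x_0 ∈ {−4, ..., 4}. For each x_0, f_y(x_0, y) is a polynomial in y; find its integer roots y ∈ {−4, ..., 4}, then test f_x and f at those candidates.
  x = -4: f_y(-4, y) = 12 - 14*y; no integer root y with |y| ≤ 4.
  x = -3: f_y(-3, y) = 11 - 10*y; no integer root y with |y| ≤ 4.
  x = -2: f_y(-2, y) = 8 - 6*y; no integer root y with |y| ≤ 4.
  x = -1: f_y(-1, y) = 3 - 2*y; no integer root y with |y| ≤ 4.
  x = 0: f_y(0, y) = 2*y - 4; vanishes at y ∈ {2}. (0, 2): f_x = 0, f = 0 — SINGULAR.
  x = 1: f_y(1, y) = 6*y - 13; no integer root y with |y| ≤ 4.
  x = 2: f_y(2, y) = 10*y - 24; no integer root y with |y| ≤ 4.
  x = 3: f_y(3, y) = 14*y - 37; no integer root y with |y| ≤ 4.
  x = 4: f_y(4, y) = 18*y - 52; no integer root y with |y| ≤ 4.
Only singular point on the grid: (0, 2).
Classify: substitute x = 0 + u, y = 2 + v and expand: f = -2*u**3 - u**2*v - u**2 + 2*u*v**2 + v**2.
No constant or linear terms (consistent with a singular point). Quadratic part: -u**2 + v**2. Cubic part: -2*u**3 - u**2*v + 2*u*v**2.
The quadratic part v**2 - u**2 = (v − u)(v + u) splits into two distinct linear factors, so there are two distinct tangent lines y − 2 = ±(x − 0) — this is a node (ordinary double point).
Classification: node.


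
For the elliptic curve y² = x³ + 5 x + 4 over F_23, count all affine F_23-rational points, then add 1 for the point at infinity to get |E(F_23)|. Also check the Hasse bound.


Affine points = {(0, 2), (0, 21), (3, 0), (5, 4), (5, 19), (8, 2), (8, 21), (13, 9), (13, 14), (14, 9), (14, 14), (15, 2), (15, 21), (19, 9), (19, 14), (20, 10), (20, 13), (21, 3), (21, 20)}; affine count = 19; |E(F_23)| = 20.

Discriminant check: Δ ∝ 4a³ + 27b² = 4·5³ + 27·4² = 4·125 + 27·16 ≡ 12 (mod 23). Nonzero ⇒ E is nonsingular.
For each x ∈ F_23, compute rhs = x³ + 5·x + 4 mod 23, then count y ∈ F_23 with y² ≡ rhs.
  x = 0: rhs = 4, matching y values: 2, 21 (2 points).
  x = 1: rhs = 10, matching y values: none (0 points).
  x = 2: rhs = 22, matching y values: none (0 points).
  x = 3: rhs = 0, matching y values: 0 (1 points).
  x = 4: rhs = 19, matching y values: none (0 points).
  x = 5: rhs = 16, matching y values: 4, 19 (2 points).
  x = 6: rhs = 20, matching y values: none (0 points).
  x = 7: rhs = 14, matching y values: none (0 points).
  x = 8: rhs = 4, matching y values: 2, 21 (2 points).
  x = 9: rhs = 19, matching y values: none (0 points).
  x = 10: rhs = 19, matching y values: none (0 points).
  x = 11: rhs = 10, matching y values: none (0 points).
  x = 12: rhs = 21, matching y values: none (0 points).
  x = 13: rhs = 12, matching y values: 9, 14 (2 points).
  x = 14: rhs = 12, matching y values: 9, 14 (2 points).
  x = 15: rhs = 4, matching y values: 2, 21 (2 points).
  x = 16: rhs = 17, matching y values: none (0 points).
  x = 17: rhs = 11, matching y values: none (0 points).
  x = 18: rhs = 15, matching y values: none (0 points).
  x = 19: rhs = 12, matching y values: 9, 14 (2 points).
  x = 20: rhs = 8, matching y values: 10, 13 (2 points).
  x = 21: rhs = 9, matching y values: 3, 20 (2 points).
  x = 22: rhs = 21, matching y values: none (0 points).
Total affine count: 19.
Full point count |E(F_23)| = 19 + 1 = 20.
Hasse bound: |20 − (23+1)| = |-4| = 4 ≤ 2√23 ≈ 9.5917 ✓.


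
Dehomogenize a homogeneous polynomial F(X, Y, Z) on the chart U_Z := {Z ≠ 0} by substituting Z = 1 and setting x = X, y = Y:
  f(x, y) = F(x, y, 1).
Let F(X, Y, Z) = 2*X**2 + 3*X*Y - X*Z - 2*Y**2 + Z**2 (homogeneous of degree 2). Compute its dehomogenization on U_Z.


f(x, y) = 2*x**2 + 3*x*y - x - 2*y**2 + 1

On U_Z we set Z = 1. Each monomial c·X^i·Y^j·Z^k in F becomes c·x^i·y^j·1^k = c·x^i·y^j.
Substituting Z = 1: F(X, Y, 1) = 2*x**2 + 3*x*y - x - 2*y**2 + 1.
Note: deg(f) ≤ deg(F) = 2; strict inequality happens when F is divisible by Z (lost terms).


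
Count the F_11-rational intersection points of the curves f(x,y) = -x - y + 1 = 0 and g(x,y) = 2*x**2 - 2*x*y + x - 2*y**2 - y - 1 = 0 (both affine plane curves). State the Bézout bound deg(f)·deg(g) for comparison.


Common zeros: {(4, 8), (5, 7)}; count = 2; Bézout bound = 2.

deg(f) = 1, deg(g) = 2, so Bézout bound = 2.
Scan x ∈ F_11. For each x, list the y ∈ F_11 with f(x, y) ≡ 0 and those with g(x, y) ≡ 0 (mod 11); the common zeros in that column are the intersection.
  x = 0: f ≡ 0 at y ∈ {1}; g ≡ 0 at y ∈ {2, 3}; common: ∅.
  x = 1: f ≡ 0 at y ∈ {0}; g ≡ 0 at y ∈ {6, 9}; common: ∅.
  x = 2: f ≡ 0 at y ∈ {10}; g ≡ 0 at y ∈ {5, 9}; common: ∅.
  x = 3: f ≡ 0 at y ∈ {9}; g ≡ 0 at y ∈ {1}; common: ∅.
  x = 4: f ≡ 0 at y ∈ {8}; g ≡ 0 at y ∈ {4, 8}; common: {8}.
  x = 5: f ≡ 0 at y ∈ {7}; g ≡ 0 at y ∈ {4, 7}; common: {7}.
  x = 6: f ≡ 0 at y ∈ {6}; g ≡ 0 at y ∈ {0, 10}; common: ∅.
  x = 7: f ≡ 0 at y ∈ {5}; g ≡ 0 at y ∈ {2, 7}; common: ∅.
  x = 8: f ≡ 0 at y ∈ {4}; g ≡ 0 at y ∈ {3, 5}; common: ∅.
  x = 9: f ≡ 0 at y ∈ {3}; g ≡ 0 at y ∈ {8, 10}; common: ∅.
  x = 10: f ≡ 0 at y ∈ {2}; g ≡ 0 at y ∈ {0, 6}; common: ∅.
Collecting: common zeros = {(4, 8), (5, 7)}, so the count is 2.
Comparison with the Bézout bound: 2 ≤ 2 = deg(f)·deg(g), as expected for curves with no common component (the bound is attained).


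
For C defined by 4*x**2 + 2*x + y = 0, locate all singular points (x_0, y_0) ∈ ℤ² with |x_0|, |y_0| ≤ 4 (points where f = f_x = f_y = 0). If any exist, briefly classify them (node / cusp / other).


No singular points in the scanned grid; C is smooth there.

Compute partial derivatives:
  f_x = 8*x + 2.
  f_y = 1.
f_y = 1 is a nonzero constant, so f_y never vanishes: no point (x, y) can satisfy f = f_x = f_y = 0. In particular no (x, y) ∈ {−4, ..., 4}² is singular; the curve is smooth.


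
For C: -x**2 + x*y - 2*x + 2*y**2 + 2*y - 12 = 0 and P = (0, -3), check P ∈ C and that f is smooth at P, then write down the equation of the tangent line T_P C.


Tangent line at P: -5*x - 10*y - 30 = 0.

Step 1: f(0, -3) = 0, so P lies on C.
Step 2: partial derivatives
  f_x(x, y) = -2*x + y - 2, f_y(x, y) = x + 4*y + 2.
  f_x(P) = -5, f_y(P) = -10 (gradient nonzero, so P is smooth).
Step 3: tangent line at P: -5·(x − 0) + -10·(y − -3) = 0.
Expanding: -5*x - 10*y - 30 = 0.


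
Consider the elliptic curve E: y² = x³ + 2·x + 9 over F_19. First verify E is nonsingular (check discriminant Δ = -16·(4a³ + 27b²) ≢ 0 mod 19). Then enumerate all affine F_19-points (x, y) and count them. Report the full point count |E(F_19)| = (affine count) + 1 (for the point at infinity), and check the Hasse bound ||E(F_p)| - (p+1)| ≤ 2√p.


Affine points = {(0, 3), (0, 16), (3, 2), (3, 17), (4, 9), (4, 10), (5, 7), (5, 12), (6, 3), (6, 16), (7, 9), (7, 10), (8, 9), (8, 10), (13, 3), (13, 16), (14, 8), (14, 11), (17, 4), (17, 15), (18, 5), (18, 14)}; affine count = 22; |E(F_19)| = 23.

Discriminant check: Δ ∝ 4a³ + 27b² = 4·2³ + 27·9² = 4·8 + 27·81 ≡ 15 (mod 19). Nonzero ⇒ E is nonsingular.
For each x ∈ F_19, compute rhs = x³ + 2·x + 9 mod 19, then count y ∈ F_19 with y² ≡ rhs.
  x = 0: rhs = 9, matching y values: 3, 16 (2 points).
  x = 1: rhs = 12, matching y values: none (0 points).
  x = 2: rhs = 2, matching y values: none (0 points).
  x = 3: rhs = 4, matching y values: 2, 17 (2 points).
  x = 4: rhs = 5, matching y values: 9, 10 (2 points).
  x = 5: rhs = 11, matching y values: 7, 12 (2 points).
  x = 6: rhs = 9, matching y values: 3, 16 (2 points).
  x = 7: rhs = 5, matching y values: 9, 10 (2 points).
  x = 8: rhs = 5, matching y values: 9, 10 (2 points).
  x = 9: rhs = 15, matching y values: none (0 points).
  x = 10: rhs = 3, matching y values: none (0 points).
  x = 11: rhs = 13, matching y values: none (0 points).
  x = 12: rhs = 13, matching y values: none (0 points).
  x = 13: rhs = 9, matching y values: 3, 16 (2 points).
  x = 14: rhs = 7, matching y values: 8, 11 (2 points).
  x = 15: rhs = 13, matching y values: none (0 points).
  x = 16: rhs = 14, matching y values: none (0 points).
  x = 17: rhs = 16, matching y values: 4, 15 (2 points).
  x = 18: rhs = 6, matching y values: 5, 14 (2 points).
Total affine count: 22.
Full point count |E(F_19)| = 22 + 1 = 23.
Hasse bound: |23 − (19+1)| = |3| = 3 ≤ 2√19 ≈ 8.7178 ✓.


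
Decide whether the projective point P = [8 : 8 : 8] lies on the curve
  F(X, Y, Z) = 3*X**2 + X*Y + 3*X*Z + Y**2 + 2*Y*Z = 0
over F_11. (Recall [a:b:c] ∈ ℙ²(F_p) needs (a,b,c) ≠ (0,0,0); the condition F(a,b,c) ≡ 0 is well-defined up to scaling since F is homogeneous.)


F(8,8,8) ≡ 2 (mod 11); P is NOT on the curve.

Evaluate F(8, 8, 8) term-by-term (mod 11).
  3*X**2 ↦ 3·64·1·1 = 192
  X*Y ↦ 1·8·8·1 = 64
  3*X*Z ↦ 3·8·1·8 = 192
  Y**2 ↦ 1·1·64·1 = 64
  2*Y*Z ↦ 2·1·8·8 = 128
Sum: F(8, 8, 8) = (192) + (64) + (192) + (64) + (128) = 640.
Reducing mod 11: 640 ≡ 2 (mod 11).
Since F(a, b, c) ≡ 2 ≠ 0 (mod 11), P does NOT lie on the curve.


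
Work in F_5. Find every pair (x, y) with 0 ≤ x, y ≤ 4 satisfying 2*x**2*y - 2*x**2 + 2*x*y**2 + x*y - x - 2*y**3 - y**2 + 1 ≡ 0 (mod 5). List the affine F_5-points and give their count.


Affine F_5-points: {(1, 1), (3, 0), (4, 0)}; count = 3.

For each of the 25 pairs (x, y) ∈ F_5², evaluate f(x, y) mod 5. Record the zeros.
  x = 0: [0↦1, 1↦3, 2↦1, 3↦3, 4↦2]  zeros at y ∈ ∅
  x = 1: [0↦3, 1↦0, 2↦2, 3↦2, 4↦3]  zeros at y ∈ {1}
  x = 2: [0↦1, 1↦2, 2↦2, 3↦4, 4↦1]  zeros at y ∈ ∅
  x = 3: [0↦0, 1↦4, 2↦1, 3↦4, 4↦1]  zeros at y ∈ {0}
  x = 4: [0↦0, 1↦1, 2↦4, 3↦2, 4↦3]  zeros at y ∈ {0}
Collecting zeros: affine points = {(1, 1), (3, 0), (4, 0)}.
Total count |C(F_5)_aff| = 3.


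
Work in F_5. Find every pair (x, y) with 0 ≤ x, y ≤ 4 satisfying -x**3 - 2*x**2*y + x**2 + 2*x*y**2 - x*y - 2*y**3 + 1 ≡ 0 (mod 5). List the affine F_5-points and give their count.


Affine F_5-points: {(0, 2), (3, 3)}; count = 2.

For each of the 25 pairs (x, y) ∈ F_5², evaluate f(x, y) mod 5. Record the zeros.
  x = 0: [0↦1, 1↦4, 2↦0, 3↦2, 4↦3]  zeros at y ∈ {2}
  x = 1: [0↦1, 1↦3, 2↦2, 3↦1, 4↦3]  zeros at y ∈ ∅
  x = 2: [0↦2, 1↦4, 2↦2, 3↦4, 4↦3]  zeros at y ∈ ∅
  x = 3: [0↦3, 1↦1, 2↦4, 3↦0, 4↦2]  zeros at y ∈ {3}
  x = 4: [0↦3, 1↦3, 2↦2, 3↦3, 4↦4]  zeros at y ∈ ∅
Collecting zeros: affine points = {(0, 2), (3, 3)}.
Total count |C(F_5)_aff| = 2.


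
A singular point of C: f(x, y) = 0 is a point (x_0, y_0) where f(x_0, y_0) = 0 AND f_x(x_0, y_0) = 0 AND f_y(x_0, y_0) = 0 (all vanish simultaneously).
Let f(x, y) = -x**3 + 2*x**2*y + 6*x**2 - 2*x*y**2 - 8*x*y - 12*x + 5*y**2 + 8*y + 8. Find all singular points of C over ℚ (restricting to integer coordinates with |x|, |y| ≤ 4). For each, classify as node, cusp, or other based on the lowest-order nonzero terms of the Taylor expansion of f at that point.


Singular points: {(2, 0)}; classification: cusp.

Compute partial derivatives:
  f_x = -3*x**2 + 4*x*y + 12*x - 2*y**2 - 8*y - 12.
  f_y = 2*x**2 - 4*x*y - 8*x + 10*y + 8.
Scan x_0 ∈ {−4, ..., 4}. For each x_0, f_y(x_0, y) is a polynomial in y; find its integer roots y ∈ {−4, ..., 4}, then test f_x and f at those candidates.
  x = -4: f_y(-4, y) = 26*y + 72; no integer root y with |y| ≤ 4.
  x = -3: f_y(-3, y) = 22*y + 50; no integer root y with |y| ≤ 4.
  x = -2: f_y(-2, y) = 18*y + 32; no integer root y with |y| ≤ 4.
  x = -1: f_y(-1, y) = 14*y + 18; no integer root y with |y| ≤ 4.
  x = 0: f_y(0, y) = 10*y + 8; no integer root y with |y| ≤ 4.
  x = 1: f_y(1, y) = 6*y + 2; no integer root y with |y| ≤ 4.
  x = 2: f_y(2, y) = 2*y; vanishes at y ∈ {0}. (2, 0): f_x = 0, f = 0 — SINGULAR.
  x = 3: f_y(3, y) = 2 - 2*y; vanishes at y ∈ {1}. (3, 1): f_x = -1 ≠ 0.
  x = 4: f_y(4, y) = 8 - 6*y; no integer root y with |y| ≤ 4.
Only singular point on the grid: (2, 0).
Classify: substitute x = 2 + u, y = 0 + v and expand: f = -u**3 + 2*u**2*v - 2*u*v**2 + v**2.
No constant or linear terms (consistent with a singular point). Quadratic part: v**2. Cubic part: -u**3 + 2*u**2*v - 2*u*v**2.
The quadratic part v**2 is a perfect square, so there is a single (double) tangent line v = 0, i.e. y = 0. Restricting the cubic part to that line (v = 0) leaves -u**3 ≠ 0, so f is not divisible by v and the branch is v² ≈ u**3 to lowest order — this is a cusp.
Classification: cusp.


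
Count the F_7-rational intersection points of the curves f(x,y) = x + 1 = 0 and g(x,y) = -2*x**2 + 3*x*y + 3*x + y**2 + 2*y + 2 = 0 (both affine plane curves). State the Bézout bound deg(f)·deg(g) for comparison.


Common zeros: ∅; count = 0; Bézout bound = 2.

deg(f) = 1, deg(g) = 2, so Bézout bound = 2.
Scan x ∈ F_7. For each x, list the y ∈ F_7 with f(x, y) ≡ 0 and those with g(x, y) ≡ 0 (mod 7); the common zeros in that column are the intersection.
  x = 0: f ≡ 0 at y ∈ ∅; g ≡ 0 at y ∈ ∅; common: ∅.
  x = 1: f ≡ 0 at y ∈ ∅; g ≡ 0 at y ∈ ∅; common: ∅.
  x = 2: f ≡ 0 at y ∈ ∅; g ≡ 0 at y ∈ {0, 6}; common: ∅.
  x = 3: f ≡ 0 at y ∈ ∅; g ≡ 0 at y ∈ {0, 3}; common: ∅.
  x = 4: f ≡ 0 at y ∈ ∅; g ≡ 0 at y ∈ {2, 5}; common: ∅.
  x = 5: f ≡ 0 at y ∈ ∅; g ≡ 0 at y ∈ {5, 6}; common: ∅.
  x = 6: f ≡ 0 at y ∈ {0, 1, 2, 3, 4, 5, 6}; g ≡ 0 at y ∈ ∅; common: ∅.
Collecting: common zeros = ∅, so the count is 0.
Comparison with the Bézout bound: 0 ≤ 2 = deg(f)·deg(g), as expected for curves with no common component (the affine F_7-count falls short of the bound because intersections may lie at infinity, over extension fields, or carry multiplicity).


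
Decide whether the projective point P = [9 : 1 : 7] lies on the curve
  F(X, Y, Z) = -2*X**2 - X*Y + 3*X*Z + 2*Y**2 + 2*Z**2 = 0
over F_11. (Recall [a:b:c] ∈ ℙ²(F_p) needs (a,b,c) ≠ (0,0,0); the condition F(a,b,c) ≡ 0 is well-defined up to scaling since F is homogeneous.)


F(9,1,7) ≡ 8 (mod 11); P is NOT on the curve.

Evaluate F(9, 1, 7) term-by-term (mod 11).
  -2*X**2 ↦ -2·81·1·1 = -162
  -X*Y ↦ -1·9·1·1 = -9
  3*X*Z ↦ 3·9·1·7 = 189
  2*Y**2 ↦ 2·1·1·1 = 2
  2*Z**2 ↦ 2·1·1·49 = 98
Sum: F(9, 1, 7) = (-162) + (-9) + (189) + (2) + (98) = 118.
Reducing mod 11: 118 ≡ 8 (mod 11).
Since F(a, b, c) ≡ 8 ≠ 0 (mod 11), P does NOT lie on the curve.


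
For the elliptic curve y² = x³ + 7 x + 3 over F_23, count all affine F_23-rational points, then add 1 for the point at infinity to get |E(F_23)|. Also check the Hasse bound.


Affine points = {(0, 7), (0, 16), (2, 5), (2, 18), (4, 7), (4, 16), (5, 5), (5, 18), (6, 10), (6, 13), (7, 2), (7, 21), (9, 6), (9, 17), (11, 10), (11, 13), (14, 4), (14, 19), (16, 5), (16, 18), (18, 2), (18, 21), (19, 7), (19, 16), (20, 1), (20, 22), (21, 2), (21, 21), (22, 8), (22, 15)}; affine count = 30; |E(F_23)| = 31.

Discriminant check: Δ ∝ 4a³ + 27b² = 4·7³ + 27·3² = 4·343 + 27·9 ≡ 5 (mod 23). Nonzero ⇒ E is nonsingular.
For each x ∈ F_23, compute rhs = x³ + 7·x + 3 mod 23, then count y ∈ F_23 with y² ≡ rhs.
  x = 0: rhs = 3, matching y values: 7, 16 (2 points).
  x = 1: rhs = 11, matching y values: none (0 points).
  x = 2: rhs = 2, matching y values: 5, 18 (2 points).
  x = 3: rhs = 5, matching y values: none (0 points).
  x = 4: rhs = 3, matching y values: 7, 16 (2 points).
  x = 5: rhs = 2, matching y values: 5, 18 (2 points).
  x = 6: rhs = 8, matching y values: 10, 13 (2 points).
  x = 7: rhs = 4, matching y values: 2, 21 (2 points).
  x = 8: rhs = 19, matching y values: none (0 points).
  x = 9: rhs = 13, matching y values: 6, 17 (2 points).
  x = 10: rhs = 15, matching y values: none (0 points).
  x = 11: rhs = 8, matching y values: 10, 13 (2 points).
  x = 12: rhs = 21, matching y values: none (0 points).
  x = 13: rhs = 14, matching y values: none (0 points).
  x = 14: rhs = 16, matching y values: 4, 19 (2 points).
  x = 15: rhs = 10, matching y values: none (0 points).
  x = 16: rhs = 2, matching y values: 5, 18 (2 points).
  x = 17: rhs = 21, matching y values: none (0 points).
  x = 18: rhs = 4, matching y values: 2, 21 (2 points).
  x = 19: rhs = 3, matching y values: 7, 16 (2 points).
  x = 20: rhs = 1, matching y values: 1, 22 (2 points).
  x = 21: rhs = 4, matching y values: 2, 21 (2 points).
  x = 22: rhs = 18, matching y values: 8, 15 (2 points).
Total affine count: 30.
Full point count |E(F_23)| = 30 + 1 = 31.
Hasse bound: |31 − (23+1)| = |7| = 7 ≤ 2√23 ≈ 9.5917 ✓.


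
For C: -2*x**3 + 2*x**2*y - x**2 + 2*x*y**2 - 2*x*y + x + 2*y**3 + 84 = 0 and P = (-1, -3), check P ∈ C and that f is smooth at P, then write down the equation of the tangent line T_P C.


Tangent line at P: 33*x + 70*y + 243 = 0.

Step 1: f(-1, -3) = 0, so P lies on C.
Step 2: partial derivatives
  f_x(x, y) = -6*x**2 + 4*x*y - 2*x + 2*y**2 - 2*y + 1, f_y(x, y) = 2*x**2 + 4*x*y - 2*x + 6*y**2.
  f_x(P) = 33, f_y(P) = 70 (gradient nonzero, so P is smooth).
Step 3: tangent line at P: 33·(x − -1) + 70·(y − -3) = 0.
Expanding: 33*x + 70*y + 243 = 0.


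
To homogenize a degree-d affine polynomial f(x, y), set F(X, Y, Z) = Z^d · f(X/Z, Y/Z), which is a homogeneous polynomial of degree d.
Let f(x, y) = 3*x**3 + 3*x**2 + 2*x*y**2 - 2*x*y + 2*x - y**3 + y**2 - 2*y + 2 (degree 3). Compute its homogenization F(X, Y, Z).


F(X, Y, Z) = 3*X**3 + 3*X**2*Z + 2*X*Y**2 - 2*X*Y*Z + 2*X*Z**2 - Y**3 + Y**2*Z - 2*Y*Z**2 + 2*Z**3

deg(f) = 3.
Substitute x = X/Z, y = Y/Z into f, then multiply by Z^3.
  monomial 3·x^3·y^0 ↦ 3·X^3·Y^0·Z^0.
  monomial 3·x^2·y^0 ↦ 3·X^2·Y^0·Z^1.
  monomial 2·x^1·y^2 ↦ 2·X^1·Y^2·Z^0.
  monomial -2·x^1·y^1 ↦ -2·X^1·Y^1·Z^1.
  monomial 2·x^1·y^0 ↦ 2·X^1·Y^0·Z^2.
  monomial -1·x^0·y^3 ↦ -1·X^0·Y^3·Z^0.
  monomial 1·x^0·y^2 ↦ 1·X^0·Y^2·Z^1.
  monomial -2·x^0·y^1 ↦ -2·X^0·Y^1·Z^2.
  monomial 2·x^0·y^0 ↦ 2·X^0·Y^0·Z^3.
Collecting: F(X, Y, Z) = 3*X**3 + 3*X**2*Z + 2*X*Y**2 - 2*X*Y*Z + 2*X*Z**2 - Y**3 + Y**2*Z - 2*Y*Z**2 + 2*Z**3.


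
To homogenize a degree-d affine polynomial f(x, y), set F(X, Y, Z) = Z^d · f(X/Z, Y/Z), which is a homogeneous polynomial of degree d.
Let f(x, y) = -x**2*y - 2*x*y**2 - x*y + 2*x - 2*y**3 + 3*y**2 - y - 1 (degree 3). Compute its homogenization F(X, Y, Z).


F(X, Y, Z) = -X**2*Y - 2*X*Y**2 - X*Y*Z + 2*X*Z**2 - 2*Y**3 + 3*Y**2*Z - Y*Z**2 - Z**3

deg(f) = 3.
Substitute x = X/Z, y = Y/Z into f, then multiply by Z^3.
  monomial -1·x^2·y^1 ↦ -1·X^2·Y^1·Z^0.
  monomial -2·x^1·y^2 ↦ -2·X^1·Y^2·Z^0.
  monomial -1·x^1·y^1 ↦ -1·X^1·Y^1·Z^1.
  monomial 2·x^1·y^0 ↦ 2·X^1·Y^0·Z^2.
  monomial -2·x^0·y^3 ↦ -2·X^0·Y^3·Z^0.
  monomial 3·x^0·y^2 ↦ 3·X^0·Y^2·Z^1.
  monomial -1·x^0·y^1 ↦ -1·X^0·Y^1·Z^2.
  monomial -1·x^0·y^0 ↦ -1·X^0·Y^0·Z^3.
Collecting: F(X, Y, Z) = -X**2*Y - 2*X*Y**2 - X*Y*Z + 2*X*Z**2 - 2*Y**3 + 3*Y**2*Z - Y*Z**2 - Z**3.


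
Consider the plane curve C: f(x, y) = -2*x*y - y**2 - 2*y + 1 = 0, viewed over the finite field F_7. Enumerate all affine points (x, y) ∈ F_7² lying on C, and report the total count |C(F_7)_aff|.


Affine F_7-points: {(0, 2), (0, 3), (5, 4), (5, 5), (6, 1), (6, 6)}; count = 6.

For each of the 49 pairs (x, y) ∈ F_7², evaluate f(x, y) mod 7. Record the zeros.
  x = 0: [0↦1, 1↦5, 2↦0, 3↦0, 4↦5, 5↦1, 6↦2]  zeros at y ∈ {2, 3}
  x = 1: [0↦1, 1↦3, 2↦3, 3↦1, 4↦4, 5↦5, 6↦4]  zeros at y ∈ ∅
  x = 2: [0↦1, 1↦1, 2↦6, 3↦2, 4↦3, 5↦2, 6↦6]  zeros at y ∈ ∅
  x = 3: [0↦1, 1↦6, 2↦2, 3↦3, 4↦2, 5↦6, 6↦1]  zeros at y ∈ ∅
  x = 4: [0↦1, 1↦4, 2↦5, 3↦4, 4↦1, 5↦3, 6↦3]  zeros at y ∈ ∅
  x = 5: [0↦1, 1↦2, 2↦1, 3↦5, 4↦0, 5↦0, 6↦5]  zeros at y ∈ {4, 5}
  x = 6: [0↦1, 1↦0, 2↦4, 3↦6, 4↦6, 5↦4, 6↦0]  zeros at y ∈ {1, 6}
Collecting zeros: affine points = {(0, 2), (0, 3), (5, 4), (5, 5), (6, 1), (6, 6)}.
Total count |C(F_7)_aff| = 6.
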